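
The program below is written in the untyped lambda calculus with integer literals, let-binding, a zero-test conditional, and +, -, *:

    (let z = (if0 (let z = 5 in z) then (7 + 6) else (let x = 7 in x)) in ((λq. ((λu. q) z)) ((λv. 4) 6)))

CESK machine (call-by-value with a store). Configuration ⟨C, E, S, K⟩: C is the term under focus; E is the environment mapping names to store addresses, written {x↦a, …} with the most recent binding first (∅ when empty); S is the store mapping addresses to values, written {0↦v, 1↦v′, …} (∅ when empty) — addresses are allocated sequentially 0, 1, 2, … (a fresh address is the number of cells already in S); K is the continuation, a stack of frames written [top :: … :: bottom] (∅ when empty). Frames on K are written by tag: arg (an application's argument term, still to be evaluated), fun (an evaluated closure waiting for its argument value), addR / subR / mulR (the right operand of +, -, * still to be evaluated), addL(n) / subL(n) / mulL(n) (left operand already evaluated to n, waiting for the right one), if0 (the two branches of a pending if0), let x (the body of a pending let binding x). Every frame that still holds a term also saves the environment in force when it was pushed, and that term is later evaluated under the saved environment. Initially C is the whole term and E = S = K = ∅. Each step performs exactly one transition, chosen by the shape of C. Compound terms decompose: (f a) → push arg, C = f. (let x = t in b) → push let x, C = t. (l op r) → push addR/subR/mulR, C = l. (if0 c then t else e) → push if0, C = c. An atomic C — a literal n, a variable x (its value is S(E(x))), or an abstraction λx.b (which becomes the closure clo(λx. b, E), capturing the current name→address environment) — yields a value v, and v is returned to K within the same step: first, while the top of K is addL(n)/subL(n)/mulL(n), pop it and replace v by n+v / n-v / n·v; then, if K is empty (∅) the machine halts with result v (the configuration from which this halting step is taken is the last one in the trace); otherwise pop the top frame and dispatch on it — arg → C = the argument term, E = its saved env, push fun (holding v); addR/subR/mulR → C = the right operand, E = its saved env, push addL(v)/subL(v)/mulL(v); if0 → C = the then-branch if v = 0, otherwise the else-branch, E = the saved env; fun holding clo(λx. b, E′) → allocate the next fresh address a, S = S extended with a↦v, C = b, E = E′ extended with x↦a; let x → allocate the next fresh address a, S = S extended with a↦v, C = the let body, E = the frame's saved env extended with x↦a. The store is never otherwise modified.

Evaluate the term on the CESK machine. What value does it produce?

t=0: [C=(let z = (if0 (let z = 5 in z) then (7 + 6) else (let x = 7 in x)) in ((λq. ((λu. q) z)) ((λv. 4) 6))) | E=∅ | S=∅ | K=∅]
t=1: [C=(if0 (let z = 5 in z) then (7 + 6) else (let x = 7 in x)) | E=∅ | S=∅ | K=[let z]]
t=2: [C=(let z = 5 in z) | E=∅ | S=∅ | K=[if0 :: let z]]
t=3: [C=5 | E=∅ | S=∅ | K=[let z :: if0 :: let z]]
t=4: [C=z | E={z↦0} | S={0↦5} | K=[if0 :: let z]]
t=5: [C=(let x = 7 in x) | E=∅ | S={0↦5} | K=[let z]]
t=6: [C=7 | E=∅ | S={0↦5} | K=[let x :: let z]]
t=7: [C=x | E={x↦1} | S={0↦5, 1↦7} | K=[let z]]
t=8: [C=((λq. ((λu. q) z)) ((λv. 4) 6)) | E={z↦2} | S={0↦5, 1↦7, 2↦7} | K=∅]
t=9: [C=(λq. ((λu. q) z)) | E={z↦2} | S={0↦5, 1↦7, 2↦7} | K=[arg]]
t=10: [C=((λv. 4) 6) | E={z↦2} | S={0↦5, 1↦7, 2↦7} | K=[fun]]
t=11: [C=(λv. 4) | E={z↦2} | S={0↦5, 1↦7, 2↦7} | K=[arg :: fun]]
t=12: [C=6 | E={z↦2} | S={0↦5, 1↦7, 2↦7} | K=[fun :: fun]]
t=13: [C=4 | E={v↦3, z↦2} | S={0↦5, 1↦7, 2↦7, 3↦6} | K=[fun]]
t=14: [C=((λu. q) z) | E={q↦4, z↦2} | S={0↦5, 1↦7, 2↦7, 3↦6, 4↦4} | K=∅]
t=15: [C=(λu. q) | E={q↦4, z↦2} | S={0↦5, 1↦7, 2↦7, 3↦6, 4↦4} | K=[arg]]
t=16: [C=z | E={q↦4, z↦2} | S={0↦5, 1↦7, 2↦7, 3↦6, 4↦4} | K=[fun]]
t=17: [C=q | E={u↦5, q↦4, z↦2} | S={0↦5, 1↦7, 2↦7, 3↦6, 4↦4, 5↦7} | K=∅]
→ final value 4

Answer: 4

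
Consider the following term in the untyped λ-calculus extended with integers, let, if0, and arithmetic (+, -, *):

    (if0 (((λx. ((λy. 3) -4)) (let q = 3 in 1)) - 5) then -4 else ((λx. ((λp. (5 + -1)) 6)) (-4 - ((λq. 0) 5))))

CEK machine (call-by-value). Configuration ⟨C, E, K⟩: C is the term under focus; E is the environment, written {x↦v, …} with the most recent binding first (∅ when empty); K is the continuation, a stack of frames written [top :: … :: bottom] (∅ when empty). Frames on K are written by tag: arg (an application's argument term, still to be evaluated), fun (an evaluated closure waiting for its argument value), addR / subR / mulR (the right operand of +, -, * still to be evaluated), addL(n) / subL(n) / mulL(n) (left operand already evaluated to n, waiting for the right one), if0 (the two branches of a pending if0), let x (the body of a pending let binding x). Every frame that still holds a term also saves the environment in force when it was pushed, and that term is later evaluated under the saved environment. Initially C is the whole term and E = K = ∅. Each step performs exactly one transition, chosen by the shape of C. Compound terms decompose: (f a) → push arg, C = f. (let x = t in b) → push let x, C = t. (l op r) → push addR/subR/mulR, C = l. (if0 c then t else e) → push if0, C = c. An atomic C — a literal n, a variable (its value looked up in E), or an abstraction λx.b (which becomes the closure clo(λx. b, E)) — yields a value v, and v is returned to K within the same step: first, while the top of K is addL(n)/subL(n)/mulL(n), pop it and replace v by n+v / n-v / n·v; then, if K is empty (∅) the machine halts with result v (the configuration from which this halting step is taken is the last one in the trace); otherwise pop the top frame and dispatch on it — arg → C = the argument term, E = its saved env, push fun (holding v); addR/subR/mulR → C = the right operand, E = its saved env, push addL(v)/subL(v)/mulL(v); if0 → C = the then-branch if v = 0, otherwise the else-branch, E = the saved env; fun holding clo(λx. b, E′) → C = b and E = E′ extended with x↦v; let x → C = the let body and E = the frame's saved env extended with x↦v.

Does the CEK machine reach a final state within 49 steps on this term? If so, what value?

Answer: 4

Derivation:
step 0: ⟨C=(if0 (((λx. ((λy. 3) -4)) (let q = 3 in 1)) - 5) then -4 else ((λx. ((λp. (5 + -1)) 6)) (-4 - ((λq. 0) 5)))); E=∅; K=∅⟩
step 1: ⟨C=(((λx. ((λy. 3) -4)) (let q = 3 in 1)) - 5); E=∅; K=[if0]⟩
step 2: ⟨C=((λx. ((λy. 3) -4)) (let q = 3 in 1)); E=∅; K=[subR :: if0]⟩
step 3: ⟨C=(λx. ((λy. 3) -4)); E=∅; K=[arg :: subR :: if0]⟩
step 4: ⟨C=(let q = 3 in 1); E=∅; K=[fun :: subR :: if0]⟩
step 5: ⟨C=3; E=∅; K=[let q :: fun :: subR :: if0]⟩
step 6: ⟨C=1; E={q↦3}; K=[fun :: subR :: if0]⟩
step 7: ⟨C=((λy. 3) -4); E={x↦1}; K=[subR :: if0]⟩
step 8: ⟨C=(λy. 3); E={x↦1}; K=[arg :: subR :: if0]⟩
step 9: ⟨C=-4; E={x↦1}; K=[fun :: subR :: if0]⟩
step 10: ⟨C=3; E={y↦-4, x↦1}; K=[subR :: if0]⟩
step 11: ⟨C=5; E=∅; K=[subL(3) :: if0]⟩
step 12: ⟨C=((λx. ((λp. (5 + -1)) 6)) (-4 - ((λq. 0) 5))); E=∅; K=∅⟩
step 13: ⟨C=(λx. ((λp. (5 + -1)) 6)); E=∅; K=[arg]⟩
step 14: ⟨C=(-4 - ((λq. 0) 5)); E=∅; K=[fun]⟩
step 15: ⟨C=-4; E=∅; K=[subR :: fun]⟩
step 16: ⟨C=((λq. 0) 5); E=∅; K=[subL(-4) :: fun]⟩
step 17: ⟨C=(λq. 0); E=∅; K=[arg :: subL(-4) :: fun]⟩
step 18: ⟨C=5; E=∅; K=[fun :: subL(-4) :: fun]⟩
step 19: ⟨C=0; E={q↦5}; K=[subL(-4) :: fun]⟩
step 20: ⟨C=((λp. (5 + -1)) 6); E={x↦-4}; K=∅⟩
step 21: ⟨C=(λp. (5 + -1)); E={x↦-4}; K=[arg]⟩
step 22: ⟨C=6; E={x↦-4}; K=[fun]⟩
step 23: ⟨C=(5 + -1); E={p↦6, x↦-4}; K=∅⟩
step 24: ⟨C=5; E={p↦6, x↦-4}; K=[addR]⟩
step 25: ⟨C=-1; E={p↦6, x↦-4}; K=[addL(5)]⟩
→ final value 4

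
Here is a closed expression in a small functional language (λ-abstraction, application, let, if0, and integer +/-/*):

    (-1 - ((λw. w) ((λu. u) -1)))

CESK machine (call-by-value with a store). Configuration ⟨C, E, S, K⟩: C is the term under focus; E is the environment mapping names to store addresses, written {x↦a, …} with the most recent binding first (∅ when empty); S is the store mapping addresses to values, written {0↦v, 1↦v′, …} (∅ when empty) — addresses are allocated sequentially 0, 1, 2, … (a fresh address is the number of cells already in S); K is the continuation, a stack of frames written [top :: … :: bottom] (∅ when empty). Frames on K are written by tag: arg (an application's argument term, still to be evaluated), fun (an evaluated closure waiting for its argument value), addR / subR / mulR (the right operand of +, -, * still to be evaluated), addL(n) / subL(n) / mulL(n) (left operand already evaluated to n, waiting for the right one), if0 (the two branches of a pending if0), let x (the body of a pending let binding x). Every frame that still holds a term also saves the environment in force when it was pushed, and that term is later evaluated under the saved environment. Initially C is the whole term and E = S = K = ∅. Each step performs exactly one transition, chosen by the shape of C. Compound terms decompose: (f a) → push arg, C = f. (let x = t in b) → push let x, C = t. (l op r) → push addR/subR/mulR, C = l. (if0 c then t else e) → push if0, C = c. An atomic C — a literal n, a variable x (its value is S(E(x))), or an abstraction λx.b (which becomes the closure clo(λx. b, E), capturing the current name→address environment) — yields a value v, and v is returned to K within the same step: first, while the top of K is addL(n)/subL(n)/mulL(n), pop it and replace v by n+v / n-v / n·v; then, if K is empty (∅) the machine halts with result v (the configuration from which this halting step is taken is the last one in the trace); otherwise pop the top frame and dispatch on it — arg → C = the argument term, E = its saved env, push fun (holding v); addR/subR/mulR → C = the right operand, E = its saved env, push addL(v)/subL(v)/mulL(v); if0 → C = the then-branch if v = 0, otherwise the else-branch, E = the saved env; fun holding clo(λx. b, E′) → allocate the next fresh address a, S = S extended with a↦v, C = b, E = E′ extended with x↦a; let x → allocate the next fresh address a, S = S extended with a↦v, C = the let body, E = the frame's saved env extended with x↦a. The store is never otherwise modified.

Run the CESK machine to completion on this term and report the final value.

t=0: [C=(-1 - ((λw. w) ((λu. u) -1))) | E=∅ | S=∅ | K=∅]
t=1: [C=-1 | E=∅ | S=∅ | K=[subR]]
t=2: [C=((λw. w) ((λu. u) -1)) | E=∅ | S=∅ | K=[subL(-1)]]
t=3: [C=(λw. w) | E=∅ | S=∅ | K=[arg :: subL(-1)]]
t=4: [C=((λu. u) -1) | E=∅ | S=∅ | K=[fun :: subL(-1)]]
t=5: [C=(λu. u) | E=∅ | S=∅ | K=[arg :: fun :: subL(-1)]]
t=6: [C=-1 | E=∅ | S=∅ | K=[fun :: fun :: subL(-1)]]
t=7: [C=u | E={u↦0} | S={0↦-1} | K=[fun :: subL(-1)]]
t=8: [C=w | E={w↦1} | S={0↦-1, 1↦-1} | K=[subL(-1)]]
→ final value 0

Answer: 0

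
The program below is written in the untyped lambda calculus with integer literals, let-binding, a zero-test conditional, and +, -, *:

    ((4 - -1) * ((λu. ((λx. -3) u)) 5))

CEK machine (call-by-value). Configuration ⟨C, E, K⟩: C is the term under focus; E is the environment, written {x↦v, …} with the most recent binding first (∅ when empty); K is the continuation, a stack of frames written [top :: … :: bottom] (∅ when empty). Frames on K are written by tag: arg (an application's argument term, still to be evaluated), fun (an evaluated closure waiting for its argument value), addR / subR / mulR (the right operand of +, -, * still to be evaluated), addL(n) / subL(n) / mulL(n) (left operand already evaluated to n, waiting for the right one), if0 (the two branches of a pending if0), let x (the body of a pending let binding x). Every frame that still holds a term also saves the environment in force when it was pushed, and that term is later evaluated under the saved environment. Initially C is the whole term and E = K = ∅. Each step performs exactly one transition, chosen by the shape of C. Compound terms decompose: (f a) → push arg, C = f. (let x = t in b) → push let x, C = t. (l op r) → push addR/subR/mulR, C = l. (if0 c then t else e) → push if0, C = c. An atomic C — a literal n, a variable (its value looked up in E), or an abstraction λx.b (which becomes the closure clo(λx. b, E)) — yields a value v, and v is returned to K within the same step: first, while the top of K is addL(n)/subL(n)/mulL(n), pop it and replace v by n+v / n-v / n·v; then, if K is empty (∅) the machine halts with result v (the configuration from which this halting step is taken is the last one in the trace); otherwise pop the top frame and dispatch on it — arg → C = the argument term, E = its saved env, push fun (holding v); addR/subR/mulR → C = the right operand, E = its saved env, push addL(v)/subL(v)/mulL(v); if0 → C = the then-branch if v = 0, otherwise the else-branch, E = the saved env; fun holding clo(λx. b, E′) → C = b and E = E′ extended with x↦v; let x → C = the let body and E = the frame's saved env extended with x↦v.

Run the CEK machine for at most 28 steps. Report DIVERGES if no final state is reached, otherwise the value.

Answer: -15

Machine steps:
step 0: [C=((4 - -1) * ((λu. ((λx. -3) u)) 5)) | E=∅ | K=∅]
step 1: [C=(4 - -1) | E=∅ | K=[mulR]]
step 2: [C=4 | E=∅ | K=[subR :: mulR]]
step 3: [C=-1 | E=∅ | K=[subL(4) :: mulR]]
step 4: [C=((λu. ((λx. -3) u)) 5) | E=∅ | K=[mulL(5)]]
step 5: [C=(λu. ((λx. -3) u)) | E=∅ | K=[arg :: mulL(5)]]
step 6: [C=5 | E=∅ | K=[fun :: mulL(5)]]
step 7: [C=((λx. -3) u) | E={u↦5} | K=[mulL(5)]]
step 8: [C=(λx. -3) | E={u↦5} | K=[arg :: mulL(5)]]
step 9: [C=u | E={u↦5} | K=[fun :: mulL(5)]]
step 10: [C=-3 | E={x↦5, u↦5} | K=[mulL(5)]]
→ final value -15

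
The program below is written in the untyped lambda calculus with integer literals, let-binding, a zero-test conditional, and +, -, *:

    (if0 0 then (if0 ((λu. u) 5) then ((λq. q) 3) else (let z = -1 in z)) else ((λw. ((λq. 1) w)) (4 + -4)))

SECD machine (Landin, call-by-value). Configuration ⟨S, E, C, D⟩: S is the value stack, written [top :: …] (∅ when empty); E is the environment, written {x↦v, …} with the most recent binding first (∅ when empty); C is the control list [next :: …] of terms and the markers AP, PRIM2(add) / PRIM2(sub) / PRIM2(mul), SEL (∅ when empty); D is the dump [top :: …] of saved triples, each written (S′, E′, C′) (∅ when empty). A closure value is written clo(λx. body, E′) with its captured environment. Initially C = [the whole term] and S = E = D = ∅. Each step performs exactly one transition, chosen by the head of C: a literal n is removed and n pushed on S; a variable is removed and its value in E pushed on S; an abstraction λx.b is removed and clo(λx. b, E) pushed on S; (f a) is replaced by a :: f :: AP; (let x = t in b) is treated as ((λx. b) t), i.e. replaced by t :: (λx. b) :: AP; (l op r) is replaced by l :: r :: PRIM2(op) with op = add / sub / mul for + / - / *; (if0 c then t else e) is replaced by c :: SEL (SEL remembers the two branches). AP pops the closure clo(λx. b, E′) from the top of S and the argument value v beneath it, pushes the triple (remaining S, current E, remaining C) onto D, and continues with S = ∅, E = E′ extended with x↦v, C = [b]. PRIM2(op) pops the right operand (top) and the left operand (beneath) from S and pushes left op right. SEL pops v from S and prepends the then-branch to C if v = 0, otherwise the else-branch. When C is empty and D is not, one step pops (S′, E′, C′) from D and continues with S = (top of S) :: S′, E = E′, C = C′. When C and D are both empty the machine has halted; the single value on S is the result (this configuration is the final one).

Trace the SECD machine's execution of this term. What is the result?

Answer: -1

Derivation:
step 0: <S=∅, E=∅, C=[(if0 0 then (if0 ((λu. u) 5) then ((λq. q) 3) else (let z = -1 in z)) else ((λw. ((λq. 1) w)) (4 + -4)))], D=∅>
step 1: <S=∅, E=∅, C=[0 :: SEL], D=∅>
step 2: <S=[0], E=∅, C=[SEL], D=∅>
step 3: <S=∅, E=∅, C=[(if0 ((λu. u) 5) then ((λq. q) 3) else (let z = -1 in z))], D=∅>
step 4: <S=∅, E=∅, C=[((λu. u) 5) :: SEL], D=∅>
step 5: <S=∅, E=∅, C=[5 :: (λu. u) :: AP :: SEL], D=∅>
step 6: <S=[5], E=∅, C=[(λu. u) :: AP :: SEL], D=∅>
step 7: <S=[clo(λu. u, ∅) :: 5], E=∅, C=[AP :: SEL], D=∅>
step 8: <S=∅, E={u↦5}, C=[u], D=[(∅, ∅, [SEL])]>
step 9: <S=[5], E={u↦5}, C=∅, D=[(∅, ∅, [SEL])]>
step 10: <S=[5], E=∅, C=[SEL], D=∅>
step 11: <S=∅, E=∅, C=[(let z = -1 in z)], D=∅>
step 12: <S=∅, E=∅, C=[-1 :: (λz. z) :: AP], D=∅>
step 13: <S=[-1], E=∅, C=[(λz. z) :: AP], D=∅>
step 14: <S=[clo(λz. z, ∅) :: -1], E=∅, C=[AP], D=∅>
step 15: <S=∅, E={z↦-1}, C=[z], D=[(∅, ∅, ∅)]>
step 16: <S=[-1], E={z↦-1}, C=∅, D=[(∅, ∅, ∅)]>
step 17: <S=[-1], E=∅, C=∅, D=∅>
→ final value -1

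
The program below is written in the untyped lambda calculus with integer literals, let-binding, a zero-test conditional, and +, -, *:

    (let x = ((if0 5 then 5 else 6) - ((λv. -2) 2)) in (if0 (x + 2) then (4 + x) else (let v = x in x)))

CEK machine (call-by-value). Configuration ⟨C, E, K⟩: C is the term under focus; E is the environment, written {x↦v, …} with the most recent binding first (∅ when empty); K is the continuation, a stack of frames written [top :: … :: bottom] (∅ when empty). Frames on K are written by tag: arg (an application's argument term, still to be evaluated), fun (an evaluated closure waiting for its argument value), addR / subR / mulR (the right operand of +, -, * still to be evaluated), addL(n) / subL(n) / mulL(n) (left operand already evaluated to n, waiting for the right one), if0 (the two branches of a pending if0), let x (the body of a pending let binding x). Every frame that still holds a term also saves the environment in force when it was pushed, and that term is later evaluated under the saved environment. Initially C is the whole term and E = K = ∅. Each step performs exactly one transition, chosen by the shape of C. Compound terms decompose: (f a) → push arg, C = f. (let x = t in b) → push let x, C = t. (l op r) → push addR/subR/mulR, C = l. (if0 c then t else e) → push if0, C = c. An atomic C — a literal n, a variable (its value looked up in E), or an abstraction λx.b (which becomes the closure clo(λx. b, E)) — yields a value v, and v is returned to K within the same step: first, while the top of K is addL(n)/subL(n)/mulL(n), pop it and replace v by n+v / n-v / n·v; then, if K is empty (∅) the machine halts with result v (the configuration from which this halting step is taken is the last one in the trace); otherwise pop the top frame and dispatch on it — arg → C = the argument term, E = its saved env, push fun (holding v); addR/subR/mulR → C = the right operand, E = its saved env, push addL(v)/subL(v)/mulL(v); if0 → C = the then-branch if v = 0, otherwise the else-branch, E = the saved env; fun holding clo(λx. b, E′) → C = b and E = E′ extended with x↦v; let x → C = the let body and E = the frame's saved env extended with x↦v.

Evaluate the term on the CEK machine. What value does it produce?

Answer: 8

Machine steps:
0. [C=(let x = ((if0 5 then 5 else 6) - ((λv. -2) 2)) in (if0 (x + 2) then (4 + x) else (let v = x in x))) | E=∅ | K=∅]
1. [C=((if0 5 then 5 else 6) - ((λv. -2) 2)) | E=∅ | K=[let x]]
2. [C=(if0 5 then 5 else 6) | E=∅ | K=[subR :: let x]]
3. [C=5 | E=∅ | K=[if0 :: subR :: let x]]
4. [C=6 | E=∅ | K=[subR :: let x]]
5. [C=((λv. -2) 2) | E=∅ | K=[subL(6) :: let x]]
6. [C=(λv. -2) | E=∅ | K=[arg :: subL(6) :: let x]]
7. [C=2 | E=∅ | K=[fun :: subL(6) :: let x]]
8. [C=-2 | E={v↦2} | K=[subL(6) :: let x]]
9. [C=(if0 (x + 2) then (4 + x) else (let v = x in x)) | E={x↦8} | K=∅]
10. [C=(x + 2) | E={x↦8} | K=[if0]]
11. [C=x | E={x↦8} | K=[addR :: if0]]
12. [C=2 | E={x↦8} | K=[addL(8) :: if0]]
13. [C=(let v = x in x) | E={x↦8} | K=∅]
14. [C=x | E={x↦8} | K=[let v]]
15. [C=x | E={v↦8, x↦8} | K=∅]
→ final value 8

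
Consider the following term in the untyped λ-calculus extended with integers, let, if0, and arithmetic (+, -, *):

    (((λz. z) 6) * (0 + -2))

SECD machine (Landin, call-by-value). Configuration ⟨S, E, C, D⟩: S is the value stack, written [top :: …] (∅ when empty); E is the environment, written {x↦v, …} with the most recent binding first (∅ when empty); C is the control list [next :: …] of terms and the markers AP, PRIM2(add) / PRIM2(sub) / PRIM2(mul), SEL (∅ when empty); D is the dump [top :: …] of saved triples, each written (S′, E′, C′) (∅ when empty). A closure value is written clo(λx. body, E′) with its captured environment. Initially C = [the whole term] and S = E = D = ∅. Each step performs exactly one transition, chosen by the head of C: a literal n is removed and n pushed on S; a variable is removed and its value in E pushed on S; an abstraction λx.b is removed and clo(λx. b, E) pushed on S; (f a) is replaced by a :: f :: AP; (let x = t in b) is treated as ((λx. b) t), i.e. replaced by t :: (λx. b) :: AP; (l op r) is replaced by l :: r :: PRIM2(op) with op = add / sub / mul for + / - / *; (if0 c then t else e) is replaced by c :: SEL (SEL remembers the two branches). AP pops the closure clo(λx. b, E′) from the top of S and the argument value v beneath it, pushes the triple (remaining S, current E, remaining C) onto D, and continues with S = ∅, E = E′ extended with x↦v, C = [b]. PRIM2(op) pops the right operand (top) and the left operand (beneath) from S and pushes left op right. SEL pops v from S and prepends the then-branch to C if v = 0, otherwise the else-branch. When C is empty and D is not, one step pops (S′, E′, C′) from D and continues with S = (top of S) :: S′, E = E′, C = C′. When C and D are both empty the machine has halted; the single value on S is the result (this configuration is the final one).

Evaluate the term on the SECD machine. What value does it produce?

t=0: <S=∅, E=∅, C=[(((λz. z) 6) * (0 + -2))], D=∅>
t=1: <S=∅, E=∅, C=[((λz. z) 6) :: (0 + -2) :: PRIM2(mul)], D=∅>
t=2: <S=∅, E=∅, C=[6 :: (λz. z) :: AP :: (0 + -2) :: PRIM2(mul)], D=∅>
t=3: <S=[6], E=∅, C=[(λz. z) :: AP :: (0 + -2) :: PRIM2(mul)], D=∅>
t=4: <S=[clo(λz. z, ∅) :: 6], E=∅, C=[AP :: (0 + -2) :: PRIM2(mul)], D=∅>
t=5: <S=∅, E={z↦6}, C=[z], D=[(∅, ∅, [(0 + -2) :: PRIM2(mul)])]>
t=6: <S=[6], E={z↦6}, C=∅, D=[(∅, ∅, [(0 + -2) :: PRIM2(mul)])]>
t=7: <S=[6], E=∅, C=[(0 + -2) :: PRIM2(mul)], D=∅>
t=8: <S=[6], E=∅, C=[0 :: -2 :: PRIM2(add) :: PRIM2(mul)], D=∅>
t=9: <S=[0 :: 6], E=∅, C=[-2 :: PRIM2(add) :: PRIM2(mul)], D=∅>
t=10: <S=[-2 :: 0 :: 6], E=∅, C=[PRIM2(add) :: PRIM2(mul)], D=∅>
t=11: <S=[-2 :: 6], E=∅, C=[PRIM2(mul)], D=∅>
t=12: <S=[-12], E=∅, C=∅, D=∅>
→ final value -12

Answer: -12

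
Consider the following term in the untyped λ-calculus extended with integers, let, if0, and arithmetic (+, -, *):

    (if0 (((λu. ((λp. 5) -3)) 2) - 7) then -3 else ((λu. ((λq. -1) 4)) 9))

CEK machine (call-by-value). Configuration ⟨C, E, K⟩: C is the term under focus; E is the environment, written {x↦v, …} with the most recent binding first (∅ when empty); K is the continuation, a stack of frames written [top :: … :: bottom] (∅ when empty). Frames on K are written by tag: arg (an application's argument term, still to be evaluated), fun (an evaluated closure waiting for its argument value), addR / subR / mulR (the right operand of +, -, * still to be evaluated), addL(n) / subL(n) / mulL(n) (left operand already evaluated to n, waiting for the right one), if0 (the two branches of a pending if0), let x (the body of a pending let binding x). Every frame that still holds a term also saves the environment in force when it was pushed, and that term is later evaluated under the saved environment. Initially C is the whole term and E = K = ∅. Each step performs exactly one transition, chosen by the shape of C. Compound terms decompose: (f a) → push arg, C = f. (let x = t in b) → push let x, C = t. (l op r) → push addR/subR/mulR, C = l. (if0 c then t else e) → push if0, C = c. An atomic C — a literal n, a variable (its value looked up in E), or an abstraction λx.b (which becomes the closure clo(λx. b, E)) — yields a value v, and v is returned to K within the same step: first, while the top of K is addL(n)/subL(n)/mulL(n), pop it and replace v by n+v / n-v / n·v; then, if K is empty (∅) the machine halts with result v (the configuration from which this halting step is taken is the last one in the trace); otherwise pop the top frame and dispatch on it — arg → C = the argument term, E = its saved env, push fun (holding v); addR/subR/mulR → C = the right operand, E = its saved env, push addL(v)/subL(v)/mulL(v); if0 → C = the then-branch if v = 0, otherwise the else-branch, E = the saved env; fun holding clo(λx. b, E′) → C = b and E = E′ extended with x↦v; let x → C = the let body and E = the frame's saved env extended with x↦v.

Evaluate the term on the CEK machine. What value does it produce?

0. <C=(if0 (((λu. ((λp. 5) -3)) 2) - 7) then -3 else ((λu. ((λq. -1) 4)) 9)), E=∅, K=∅>
1. <C=(((λu. ((λp. 5) -3)) 2) - 7), E=∅, K=[if0]>
2. <C=((λu. ((λp. 5) -3)) 2), E=∅, K=[subR :: if0]>
3. <C=(λu. ((λp. 5) -3)), E=∅, K=[arg :: subR :: if0]>
4. <C=2, E=∅, K=[fun :: subR :: if0]>
5. <C=((λp. 5) -3), E={u↦2}, K=[subR :: if0]>
6. <C=(λp. 5), E={u↦2}, K=[arg :: subR :: if0]>
7. <C=-3, E={u↦2}, K=[fun :: subR :: if0]>
8. <C=5, E={p↦-3, u↦2}, K=[subR :: if0]>
9. <C=7, E=∅, K=[subL(5) :: if0]>
10. <C=((λu. ((λq. -1) 4)) 9), E=∅, K=∅>
11. <C=(λu. ((λq. -1) 4)), E=∅, K=[arg]>
12. <C=9, E=∅, K=[fun]>
13. <C=((λq. -1) 4), E={u↦9}, K=∅>
14. <C=(λq. -1), E={u↦9}, K=[arg]>
15. <C=4, E={u↦9}, K=[fun]>
16. <C=-1, E={q↦4, u↦9}, K=∅>
→ final value -1

Answer: -1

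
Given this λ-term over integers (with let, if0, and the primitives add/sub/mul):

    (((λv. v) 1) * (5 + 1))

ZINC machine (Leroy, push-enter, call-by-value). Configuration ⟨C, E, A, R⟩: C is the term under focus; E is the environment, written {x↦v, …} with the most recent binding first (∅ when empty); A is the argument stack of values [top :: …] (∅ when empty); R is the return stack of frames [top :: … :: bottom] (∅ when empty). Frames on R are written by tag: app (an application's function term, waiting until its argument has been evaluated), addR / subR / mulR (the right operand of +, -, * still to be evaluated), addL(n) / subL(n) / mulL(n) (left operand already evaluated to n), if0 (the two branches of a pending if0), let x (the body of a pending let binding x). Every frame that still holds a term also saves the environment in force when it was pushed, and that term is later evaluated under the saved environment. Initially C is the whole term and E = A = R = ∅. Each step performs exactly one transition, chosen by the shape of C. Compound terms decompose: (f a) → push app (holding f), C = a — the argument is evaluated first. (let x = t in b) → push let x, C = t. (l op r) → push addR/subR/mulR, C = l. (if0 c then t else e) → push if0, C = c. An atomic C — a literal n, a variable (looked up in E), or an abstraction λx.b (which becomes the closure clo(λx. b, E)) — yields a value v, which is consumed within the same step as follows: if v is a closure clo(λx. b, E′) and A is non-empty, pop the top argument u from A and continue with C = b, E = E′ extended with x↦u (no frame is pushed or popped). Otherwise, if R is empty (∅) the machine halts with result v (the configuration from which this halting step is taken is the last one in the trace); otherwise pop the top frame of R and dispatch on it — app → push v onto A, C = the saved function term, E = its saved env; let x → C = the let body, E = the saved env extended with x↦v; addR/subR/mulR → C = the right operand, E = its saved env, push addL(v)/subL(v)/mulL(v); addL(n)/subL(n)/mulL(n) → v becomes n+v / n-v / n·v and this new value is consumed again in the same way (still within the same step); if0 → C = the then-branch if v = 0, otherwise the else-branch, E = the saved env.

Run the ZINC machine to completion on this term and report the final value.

Answer: 6

Machine steps:
step 0: <C=(((λv. v) 1) * (5 + 1)), E=∅, A=∅, R=∅>
step 1: <C=((λv. v) 1), E=∅, A=∅, R=[mulR]>
step 2: <C=1, E=∅, A=∅, R=[app :: mulR]>
step 3: <C=(λv. v), E=∅, A=[1], R=[mulR]>
step 4: <C=v, E={v↦1}, A=∅, R=[mulR]>
step 5: <C=(5 + 1), E=∅, A=∅, R=[mulL(1)]>
step 6: <C=5, E=∅, A=∅, R=[addR :: mulL(1)]>
step 7: <C=1, E=∅, A=∅, R=[addL(5) :: mulL(1)]>
→ final value 6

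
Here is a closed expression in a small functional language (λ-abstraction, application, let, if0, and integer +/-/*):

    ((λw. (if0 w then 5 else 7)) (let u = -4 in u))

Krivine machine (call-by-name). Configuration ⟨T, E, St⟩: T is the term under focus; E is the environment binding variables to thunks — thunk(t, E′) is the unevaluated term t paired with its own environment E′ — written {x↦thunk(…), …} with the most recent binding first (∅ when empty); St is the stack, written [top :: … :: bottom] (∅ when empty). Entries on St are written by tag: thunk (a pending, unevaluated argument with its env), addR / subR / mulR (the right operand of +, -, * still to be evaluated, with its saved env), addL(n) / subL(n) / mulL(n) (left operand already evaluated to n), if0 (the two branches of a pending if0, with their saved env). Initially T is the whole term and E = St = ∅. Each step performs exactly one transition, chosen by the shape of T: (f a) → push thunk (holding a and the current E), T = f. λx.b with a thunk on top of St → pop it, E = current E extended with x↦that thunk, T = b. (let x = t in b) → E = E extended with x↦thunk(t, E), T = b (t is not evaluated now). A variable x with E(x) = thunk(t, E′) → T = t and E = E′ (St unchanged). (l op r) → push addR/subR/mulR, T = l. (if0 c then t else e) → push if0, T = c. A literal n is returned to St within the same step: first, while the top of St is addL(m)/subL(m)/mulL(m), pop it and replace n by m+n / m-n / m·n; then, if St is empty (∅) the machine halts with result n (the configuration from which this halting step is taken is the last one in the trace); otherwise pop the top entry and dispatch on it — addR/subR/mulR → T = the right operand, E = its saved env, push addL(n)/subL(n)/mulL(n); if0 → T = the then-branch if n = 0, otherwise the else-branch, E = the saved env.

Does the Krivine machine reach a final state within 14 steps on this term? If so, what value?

t=0: <T=((λw. (if0 w then 5 else 7)) (let u = -4 in u)), E=∅, St=∅>
t=1: <T=(λw. (if0 w then 5 else 7)), E=∅, St=[thunk]>
t=2: <T=(if0 w then 5 else 7), E={w↦thunk((let u = -4 in u), ∅)}, St=∅>
t=3: <T=w, E={w↦thunk((let u = -4 in u), ∅)}, St=[if0]>
t=4: <T=(let u = -4 in u), E=∅, St=[if0]>
t=5: <T=u, E={u↦thunk(-4, ∅)}, St=[if0]>
t=6: <T=-4, E=∅, St=[if0]>
t=7: <T=7, E={w↦thunk((let u = -4 in u), ∅)}, St=∅>
→ final value 7

Answer: 7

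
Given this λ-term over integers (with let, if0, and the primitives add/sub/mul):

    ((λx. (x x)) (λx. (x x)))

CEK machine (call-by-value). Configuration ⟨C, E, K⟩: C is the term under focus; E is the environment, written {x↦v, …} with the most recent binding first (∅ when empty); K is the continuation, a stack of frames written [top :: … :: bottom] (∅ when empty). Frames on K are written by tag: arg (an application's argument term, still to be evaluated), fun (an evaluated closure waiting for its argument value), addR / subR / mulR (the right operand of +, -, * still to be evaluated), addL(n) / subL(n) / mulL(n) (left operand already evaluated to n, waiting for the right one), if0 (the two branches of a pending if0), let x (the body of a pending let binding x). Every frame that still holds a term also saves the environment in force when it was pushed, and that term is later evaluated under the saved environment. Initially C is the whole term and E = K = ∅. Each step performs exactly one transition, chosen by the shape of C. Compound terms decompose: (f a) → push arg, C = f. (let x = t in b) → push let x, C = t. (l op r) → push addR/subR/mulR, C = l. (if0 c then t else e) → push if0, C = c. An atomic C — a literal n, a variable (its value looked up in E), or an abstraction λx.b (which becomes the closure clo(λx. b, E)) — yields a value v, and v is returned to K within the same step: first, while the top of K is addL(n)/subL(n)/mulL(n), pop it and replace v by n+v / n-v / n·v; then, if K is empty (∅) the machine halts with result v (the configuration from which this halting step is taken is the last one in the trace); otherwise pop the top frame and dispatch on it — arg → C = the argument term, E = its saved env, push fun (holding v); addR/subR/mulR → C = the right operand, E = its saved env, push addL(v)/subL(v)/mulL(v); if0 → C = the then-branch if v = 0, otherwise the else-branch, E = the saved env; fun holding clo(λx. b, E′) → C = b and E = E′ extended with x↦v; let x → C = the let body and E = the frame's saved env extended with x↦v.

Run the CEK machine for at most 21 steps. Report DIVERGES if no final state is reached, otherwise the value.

t=0: ⟨C=((λx. (x x)) (λx. (x x))); E=∅; K=∅⟩
t=1: ⟨C=(λx. (x x)); E=∅; K=[arg]⟩
t=2: ⟨C=(λx. (x x)); E=∅; K=[fun]⟩
t=3: ⟨C=(x x); E={x↦clo(λx. (x x), ∅)}; K=∅⟩
t=4: ⟨C=x; E={x↦clo(λx. (x x), ∅)}; K=[arg]⟩
t=5: ⟨C=x; E={x↦clo(λx. (x x), ∅)}; K=[fun]⟩
… configuration repeats with period 3 (steps 3–5 recur indefinitely) …

Answer: DIVERGES (no final state within 21 steps)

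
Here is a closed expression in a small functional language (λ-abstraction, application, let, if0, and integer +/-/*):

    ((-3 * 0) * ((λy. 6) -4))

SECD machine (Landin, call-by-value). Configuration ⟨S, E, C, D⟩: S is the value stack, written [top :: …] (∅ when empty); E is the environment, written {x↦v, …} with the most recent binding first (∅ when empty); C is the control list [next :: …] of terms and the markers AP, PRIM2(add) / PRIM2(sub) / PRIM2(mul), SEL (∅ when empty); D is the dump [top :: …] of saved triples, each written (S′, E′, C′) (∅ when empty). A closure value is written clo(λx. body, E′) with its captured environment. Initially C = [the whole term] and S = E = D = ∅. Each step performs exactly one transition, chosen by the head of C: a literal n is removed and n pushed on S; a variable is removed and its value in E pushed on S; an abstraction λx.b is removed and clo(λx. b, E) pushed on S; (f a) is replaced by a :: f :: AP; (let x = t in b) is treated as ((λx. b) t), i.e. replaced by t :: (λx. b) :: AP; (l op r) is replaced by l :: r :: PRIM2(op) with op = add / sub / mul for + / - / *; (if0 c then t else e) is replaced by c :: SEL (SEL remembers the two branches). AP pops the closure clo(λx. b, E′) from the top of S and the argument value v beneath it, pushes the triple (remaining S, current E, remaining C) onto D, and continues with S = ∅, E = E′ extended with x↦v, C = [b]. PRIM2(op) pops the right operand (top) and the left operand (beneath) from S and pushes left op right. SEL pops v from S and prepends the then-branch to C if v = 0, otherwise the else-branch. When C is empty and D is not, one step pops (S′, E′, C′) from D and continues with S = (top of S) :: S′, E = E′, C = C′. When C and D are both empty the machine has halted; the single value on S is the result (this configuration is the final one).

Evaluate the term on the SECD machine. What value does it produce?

0. <S=∅, E=∅, C=[((-3 * 0) * ((λy. 6) -4))], D=∅>
1. <S=∅, E=∅, C=[(-3 * 0) :: ((λy. 6) -4) :: PRIM2(mul)], D=∅>
2. <S=∅, E=∅, C=[-3 :: 0 :: PRIM2(mul) :: ((λy. 6) -4) :: PRIM2(mul)], D=∅>
3. <S=[-3], E=∅, C=[0 :: PRIM2(mul) :: ((λy. 6) -4) :: PRIM2(mul)], D=∅>
4. <S=[0 :: -3], E=∅, C=[PRIM2(mul) :: ((λy. 6) -4) :: PRIM2(mul)], D=∅>
5. <S=[0], E=∅, C=[((λy. 6) -4) :: PRIM2(mul)], D=∅>
6. <S=[0], E=∅, C=[-4 :: (λy. 6) :: AP :: PRIM2(mul)], D=∅>
7. <S=[-4 :: 0], E=∅, C=[(λy. 6) :: AP :: PRIM2(mul)], D=∅>
8. <S=[clo(λy. 6, ∅) :: -4 :: 0], E=∅, C=[AP :: PRIM2(mul)], D=∅>
9. <S=∅, E={y↦-4}, C=[6], D=[([0], ∅, [PRIM2(mul)])]>
10. <S=[6], E={y↦-4}, C=∅, D=[([0], ∅, [PRIM2(mul)])]>
11. <S=[6 :: 0], E=∅, C=[PRIM2(mul)], D=∅>
12. <S=[0], E=∅, C=∅, D=∅>
→ final value 0

Answer: 0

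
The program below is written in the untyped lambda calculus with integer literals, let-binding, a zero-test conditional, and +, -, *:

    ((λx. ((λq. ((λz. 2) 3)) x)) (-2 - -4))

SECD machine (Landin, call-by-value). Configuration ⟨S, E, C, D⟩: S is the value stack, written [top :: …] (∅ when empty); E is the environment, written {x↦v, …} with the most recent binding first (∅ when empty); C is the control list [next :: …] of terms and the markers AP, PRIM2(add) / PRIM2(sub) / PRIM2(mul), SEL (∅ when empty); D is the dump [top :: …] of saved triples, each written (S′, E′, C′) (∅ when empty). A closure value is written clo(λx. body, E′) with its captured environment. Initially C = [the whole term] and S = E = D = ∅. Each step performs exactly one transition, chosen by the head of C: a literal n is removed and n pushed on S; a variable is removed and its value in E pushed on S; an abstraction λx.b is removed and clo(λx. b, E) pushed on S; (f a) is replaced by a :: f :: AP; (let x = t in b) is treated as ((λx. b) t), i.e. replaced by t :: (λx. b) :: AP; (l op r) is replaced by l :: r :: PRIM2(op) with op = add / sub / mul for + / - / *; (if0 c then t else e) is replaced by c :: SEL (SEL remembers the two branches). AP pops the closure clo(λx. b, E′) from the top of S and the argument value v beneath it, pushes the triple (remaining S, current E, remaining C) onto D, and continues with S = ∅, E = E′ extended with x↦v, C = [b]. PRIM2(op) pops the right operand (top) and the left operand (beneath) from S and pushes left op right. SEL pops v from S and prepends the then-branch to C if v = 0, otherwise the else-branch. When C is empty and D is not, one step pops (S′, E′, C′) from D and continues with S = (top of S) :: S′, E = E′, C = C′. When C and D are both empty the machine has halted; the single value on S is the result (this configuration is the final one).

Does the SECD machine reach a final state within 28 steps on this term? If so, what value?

t=0: [S=∅ | E=∅ | C=[((λx. ((λq. ((λz. 2) 3)) x)) (-2 - -4))] | D=∅]
t=1: [S=∅ | E=∅ | C=[(-2 - -4) :: (λx. ((λq. ((λz. 2) 3)) x)) :: AP] | D=∅]
t=2: [S=∅ | E=∅ | C=[-2 :: -4 :: PRIM2(sub) :: (λx. ((λq. ((λz. 2) 3)) x)) :: AP] | D=∅]
t=3: [S=[-2] | E=∅ | C=[-4 :: PRIM2(sub) :: (λx. ((λq. ((λz. 2) 3)) x)) :: AP] | D=∅]
t=4: [S=[-4 :: -2] | E=∅ | C=[PRIM2(sub) :: (λx. ((λq. ((λz. 2) 3)) x)) :: AP] | D=∅]
t=5: [S=[2] | E=∅ | C=[(λx. ((λq. ((λz. 2) 3)) x)) :: AP] | D=∅]
t=6: [S=[clo(λx. ((λq. ((λz. 2) 3)) x), ∅) :: 2] | E=∅ | C=[AP] | D=∅]
t=7: [S=∅ | E={x↦2} | C=[((λq. ((λz. 2) 3)) x)] | D=[(∅, ∅, ∅)]]
t=8: [S=∅ | E={x↦2} | C=[x :: (λq. ((λz. 2) 3)) :: AP] | D=[(∅, ∅, ∅)]]
t=9: [S=[2] | E={x↦2} | C=[(λq. ((λz. 2) 3)) :: AP] | D=[(∅, ∅, ∅)]]
t=10: [S=[clo(λq. ((λz. 2) 3), {x↦2}) :: 2] | E={x↦2} | C=[AP] | D=[(∅, ∅, ∅)]]
t=11: [S=∅ | E={q↦2, x↦2} | C=[((λz. 2) 3)] | D=[(∅, {x↦2}, ∅) :: (∅, ∅, ∅)]]
t=12: [S=∅ | E={q↦2, x↦2} | C=[3 :: (λz. 2) :: AP] | D=[(∅, {x↦2}, ∅) :: (∅, ∅, ∅)]]
t=13: [S=[3] | E={q↦2, x↦2} | C=[(λz. 2) :: AP] | D=[(∅, {x↦2}, ∅) :: (∅, ∅, ∅)]]
t=14: [S=[clo(λz. 2, {q↦2, x↦2}) :: 3] | E={q↦2, x↦2} | C=[AP] | D=[(∅, {x↦2}, ∅) :: (∅, ∅, ∅)]]
t=15: [S=∅ | E={z↦3, q↦2, x↦2} | C=[2] | D=[(∅, {q↦2, x↦2}, ∅) :: (∅, {x↦2}, ∅) :: (∅, ∅, ∅)]]
t=16: [S=[2] | E={z↦3, q↦2, x↦2} | C=∅ | D=[(∅, {q↦2, x↦2}, ∅) :: (∅, {x↦2}, ∅) :: (∅, ∅, ∅)]]
t=17: [S=[2] | E={q↦2, x↦2} | C=∅ | D=[(∅, {x↦2}, ∅) :: (∅, ∅, ∅)]]
t=18: [S=[2] | E={x↦2} | C=∅ | D=[(∅, ∅, ∅)]]
t=19: [S=[2] | E=∅ | C=∅ | D=∅]
→ final value 2

Answer: 2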